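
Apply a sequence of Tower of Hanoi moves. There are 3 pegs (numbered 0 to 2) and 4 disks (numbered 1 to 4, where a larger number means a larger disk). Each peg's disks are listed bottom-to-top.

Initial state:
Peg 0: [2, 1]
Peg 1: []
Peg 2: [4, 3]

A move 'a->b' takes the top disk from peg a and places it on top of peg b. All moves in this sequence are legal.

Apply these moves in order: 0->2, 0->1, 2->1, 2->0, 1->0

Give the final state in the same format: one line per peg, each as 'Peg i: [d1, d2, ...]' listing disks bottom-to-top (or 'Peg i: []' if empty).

Answer: Peg 0: [3, 1]
Peg 1: [2]
Peg 2: [4]

Derivation:
After move 1 (0->2):
Peg 0: [2]
Peg 1: []
Peg 2: [4, 3, 1]

After move 2 (0->1):
Peg 0: []
Peg 1: [2]
Peg 2: [4, 3, 1]

After move 3 (2->1):
Peg 0: []
Peg 1: [2, 1]
Peg 2: [4, 3]

After move 4 (2->0):
Peg 0: [3]
Peg 1: [2, 1]
Peg 2: [4]

After move 5 (1->0):
Peg 0: [3, 1]
Peg 1: [2]
Peg 2: [4]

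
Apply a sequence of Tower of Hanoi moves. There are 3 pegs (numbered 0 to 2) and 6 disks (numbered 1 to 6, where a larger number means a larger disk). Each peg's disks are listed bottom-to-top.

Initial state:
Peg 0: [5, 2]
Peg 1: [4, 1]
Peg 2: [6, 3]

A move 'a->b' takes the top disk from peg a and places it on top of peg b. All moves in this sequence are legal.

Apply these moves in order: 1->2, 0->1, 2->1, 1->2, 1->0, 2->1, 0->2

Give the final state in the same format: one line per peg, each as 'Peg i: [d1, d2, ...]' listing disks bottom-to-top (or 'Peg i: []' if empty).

After move 1 (1->2):
Peg 0: [5, 2]
Peg 1: [4]
Peg 2: [6, 3, 1]

After move 2 (0->1):
Peg 0: [5]
Peg 1: [4, 2]
Peg 2: [6, 3, 1]

After move 3 (2->1):
Peg 0: [5]
Peg 1: [4, 2, 1]
Peg 2: [6, 3]

After move 4 (1->2):
Peg 0: [5]
Peg 1: [4, 2]
Peg 2: [6, 3, 1]

After move 5 (1->0):
Peg 0: [5, 2]
Peg 1: [4]
Peg 2: [6, 3, 1]

After move 6 (2->1):
Peg 0: [5, 2]
Peg 1: [4, 1]
Peg 2: [6, 3]

After move 7 (0->2):
Peg 0: [5]
Peg 1: [4, 1]
Peg 2: [6, 3, 2]

Answer: Peg 0: [5]
Peg 1: [4, 1]
Peg 2: [6, 3, 2]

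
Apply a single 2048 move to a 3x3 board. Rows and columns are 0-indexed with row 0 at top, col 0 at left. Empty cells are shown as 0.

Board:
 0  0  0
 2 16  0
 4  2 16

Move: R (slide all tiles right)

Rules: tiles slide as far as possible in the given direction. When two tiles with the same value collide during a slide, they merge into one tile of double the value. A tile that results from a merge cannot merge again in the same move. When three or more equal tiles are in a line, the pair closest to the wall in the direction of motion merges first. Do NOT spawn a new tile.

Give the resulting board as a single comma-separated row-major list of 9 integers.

Slide right:
row 0: [0, 0, 0] -> [0, 0, 0]
row 1: [2, 16, 0] -> [0, 2, 16]
row 2: [4, 2, 16] -> [4, 2, 16]

Answer: 0, 0, 0, 0, 2, 16, 4, 2, 16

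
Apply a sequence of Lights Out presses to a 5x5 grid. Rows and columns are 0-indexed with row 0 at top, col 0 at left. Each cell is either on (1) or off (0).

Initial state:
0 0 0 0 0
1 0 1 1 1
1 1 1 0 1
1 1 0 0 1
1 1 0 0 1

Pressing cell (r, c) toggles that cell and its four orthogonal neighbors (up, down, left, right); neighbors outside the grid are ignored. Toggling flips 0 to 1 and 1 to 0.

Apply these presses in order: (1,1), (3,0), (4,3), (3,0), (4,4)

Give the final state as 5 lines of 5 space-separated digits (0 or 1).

After press 1 at (1,1):
0 1 0 0 0
0 1 0 1 1
1 0 1 0 1
1 1 0 0 1
1 1 0 0 1

After press 2 at (3,0):
0 1 0 0 0
0 1 0 1 1
0 0 1 0 1
0 0 0 0 1
0 1 0 0 1

After press 3 at (4,3):
0 1 0 0 0
0 1 0 1 1
0 0 1 0 1
0 0 0 1 1
0 1 1 1 0

After press 4 at (3,0):
0 1 0 0 0
0 1 0 1 1
1 0 1 0 1
1 1 0 1 1
1 1 1 1 0

After press 5 at (4,4):
0 1 0 0 0
0 1 0 1 1
1 0 1 0 1
1 1 0 1 0
1 1 1 0 1

Answer: 0 1 0 0 0
0 1 0 1 1
1 0 1 0 1
1 1 0 1 0
1 1 1 0 1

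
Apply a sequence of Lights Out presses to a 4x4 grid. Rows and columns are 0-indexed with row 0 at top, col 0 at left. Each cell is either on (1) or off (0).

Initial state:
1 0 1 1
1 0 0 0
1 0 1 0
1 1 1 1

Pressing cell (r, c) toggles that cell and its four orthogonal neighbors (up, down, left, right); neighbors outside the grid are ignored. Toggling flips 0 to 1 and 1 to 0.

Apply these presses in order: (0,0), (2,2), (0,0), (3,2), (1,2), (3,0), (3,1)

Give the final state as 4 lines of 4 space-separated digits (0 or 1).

Answer: 1 0 0 1
1 1 0 1
0 0 0 1
1 0 0 0

Derivation:
After press 1 at (0,0):
0 1 1 1
0 0 0 0
1 0 1 0
1 1 1 1

After press 2 at (2,2):
0 1 1 1
0 0 1 0
1 1 0 1
1 1 0 1

After press 3 at (0,0):
1 0 1 1
1 0 1 0
1 1 0 1
1 1 0 1

After press 4 at (3,2):
1 0 1 1
1 0 1 0
1 1 1 1
1 0 1 0

After press 5 at (1,2):
1 0 0 1
1 1 0 1
1 1 0 1
1 0 1 0

After press 6 at (3,0):
1 0 0 1
1 1 0 1
0 1 0 1
0 1 1 0

After press 7 at (3,1):
1 0 0 1
1 1 0 1
0 0 0 1
1 0 0 0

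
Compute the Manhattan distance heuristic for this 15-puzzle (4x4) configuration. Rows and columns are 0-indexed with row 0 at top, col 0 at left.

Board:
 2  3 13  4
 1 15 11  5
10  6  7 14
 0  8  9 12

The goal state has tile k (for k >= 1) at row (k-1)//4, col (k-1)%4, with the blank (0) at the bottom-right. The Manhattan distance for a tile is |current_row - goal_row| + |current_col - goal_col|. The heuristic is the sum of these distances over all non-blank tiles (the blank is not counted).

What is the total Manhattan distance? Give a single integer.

Answer: 29

Derivation:
Tile 2: at (0,0), goal (0,1), distance |0-0|+|0-1| = 1
Tile 3: at (0,1), goal (0,2), distance |0-0|+|1-2| = 1
Tile 13: at (0,2), goal (3,0), distance |0-3|+|2-0| = 5
Tile 4: at (0,3), goal (0,3), distance |0-0|+|3-3| = 0
Tile 1: at (1,0), goal (0,0), distance |1-0|+|0-0| = 1
Tile 15: at (1,1), goal (3,2), distance |1-3|+|1-2| = 3
Tile 11: at (1,2), goal (2,2), distance |1-2|+|2-2| = 1
Tile 5: at (1,3), goal (1,0), distance |1-1|+|3-0| = 3
Tile 10: at (2,0), goal (2,1), distance |2-2|+|0-1| = 1
Tile 6: at (2,1), goal (1,1), distance |2-1|+|1-1| = 1
Tile 7: at (2,2), goal (1,2), distance |2-1|+|2-2| = 1
Tile 14: at (2,3), goal (3,1), distance |2-3|+|3-1| = 3
Tile 8: at (3,1), goal (1,3), distance |3-1|+|1-3| = 4
Tile 9: at (3,2), goal (2,0), distance |3-2|+|2-0| = 3
Tile 12: at (3,3), goal (2,3), distance |3-2|+|3-3| = 1
Sum: 1 + 1 + 5 + 0 + 1 + 3 + 1 + 3 + 1 + 1 + 1 + 3 + 4 + 3 + 1 = 29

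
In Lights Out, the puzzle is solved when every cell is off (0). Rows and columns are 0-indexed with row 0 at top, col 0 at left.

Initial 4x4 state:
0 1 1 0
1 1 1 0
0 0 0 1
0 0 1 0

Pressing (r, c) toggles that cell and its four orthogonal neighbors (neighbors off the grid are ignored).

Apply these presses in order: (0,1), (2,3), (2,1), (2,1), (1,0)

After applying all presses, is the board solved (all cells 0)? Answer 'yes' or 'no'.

After press 1 at (0,1):
1 0 0 0
1 0 1 0
0 0 0 1
0 0 1 0

After press 2 at (2,3):
1 0 0 0
1 0 1 1
0 0 1 0
0 0 1 1

After press 3 at (2,1):
1 0 0 0
1 1 1 1
1 1 0 0
0 1 1 1

After press 4 at (2,1):
1 0 0 0
1 0 1 1
0 0 1 0
0 0 1 1

After press 5 at (1,0):
0 0 0 0
0 1 1 1
1 0 1 0
0 0 1 1

Lights still on: 7

Answer: no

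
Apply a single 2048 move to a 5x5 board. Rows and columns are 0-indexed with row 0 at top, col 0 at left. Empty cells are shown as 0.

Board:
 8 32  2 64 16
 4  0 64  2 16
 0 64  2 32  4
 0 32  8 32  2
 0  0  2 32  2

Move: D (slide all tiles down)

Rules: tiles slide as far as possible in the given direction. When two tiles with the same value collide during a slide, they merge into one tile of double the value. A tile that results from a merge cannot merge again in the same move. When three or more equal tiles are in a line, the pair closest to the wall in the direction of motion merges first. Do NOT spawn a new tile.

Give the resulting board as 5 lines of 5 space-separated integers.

Answer:  0  0  2  0  0
 0  0 64 64  0
 0 32  2  2 32
 8 64  8 32  4
 4 32  2 64  4

Derivation:
Slide down:
col 0: [8, 4, 0, 0, 0] -> [0, 0, 0, 8, 4]
col 1: [32, 0, 64, 32, 0] -> [0, 0, 32, 64, 32]
col 2: [2, 64, 2, 8, 2] -> [2, 64, 2, 8, 2]
col 3: [64, 2, 32, 32, 32] -> [0, 64, 2, 32, 64]
col 4: [16, 16, 4, 2, 2] -> [0, 0, 32, 4, 4]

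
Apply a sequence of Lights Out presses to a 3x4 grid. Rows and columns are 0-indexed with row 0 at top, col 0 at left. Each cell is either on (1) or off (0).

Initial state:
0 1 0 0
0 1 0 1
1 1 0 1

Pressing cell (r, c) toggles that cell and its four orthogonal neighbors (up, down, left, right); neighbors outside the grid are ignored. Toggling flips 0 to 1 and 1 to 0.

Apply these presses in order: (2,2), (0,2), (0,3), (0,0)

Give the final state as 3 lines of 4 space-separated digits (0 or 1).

Answer: 1 1 0 0
1 1 0 0
1 0 1 0

Derivation:
After press 1 at (2,2):
0 1 0 0
0 1 1 1
1 0 1 0

After press 2 at (0,2):
0 0 1 1
0 1 0 1
1 0 1 0

After press 3 at (0,3):
0 0 0 0
0 1 0 0
1 0 1 0

After press 4 at (0,0):
1 1 0 0
1 1 0 0
1 0 1 0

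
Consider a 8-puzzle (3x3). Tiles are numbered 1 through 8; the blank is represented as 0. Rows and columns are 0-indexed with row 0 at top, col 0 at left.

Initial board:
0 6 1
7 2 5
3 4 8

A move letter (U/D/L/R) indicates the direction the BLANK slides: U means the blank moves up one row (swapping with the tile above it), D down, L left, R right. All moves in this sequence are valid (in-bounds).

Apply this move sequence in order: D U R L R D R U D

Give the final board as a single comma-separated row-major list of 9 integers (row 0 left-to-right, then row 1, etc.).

Answer: 6, 2, 1, 7, 5, 0, 3, 4, 8

Derivation:
After move 1 (D):
7 6 1
0 2 5
3 4 8

After move 2 (U):
0 6 1
7 2 5
3 4 8

After move 3 (R):
6 0 1
7 2 5
3 4 8

After move 4 (L):
0 6 1
7 2 5
3 4 8

After move 5 (R):
6 0 1
7 2 5
3 4 8

After move 6 (D):
6 2 1
7 0 5
3 4 8

After move 7 (R):
6 2 1
7 5 0
3 4 8

After move 8 (U):
6 2 0
7 5 1
3 4 8

After move 9 (D):
6 2 1
7 5 0
3 4 8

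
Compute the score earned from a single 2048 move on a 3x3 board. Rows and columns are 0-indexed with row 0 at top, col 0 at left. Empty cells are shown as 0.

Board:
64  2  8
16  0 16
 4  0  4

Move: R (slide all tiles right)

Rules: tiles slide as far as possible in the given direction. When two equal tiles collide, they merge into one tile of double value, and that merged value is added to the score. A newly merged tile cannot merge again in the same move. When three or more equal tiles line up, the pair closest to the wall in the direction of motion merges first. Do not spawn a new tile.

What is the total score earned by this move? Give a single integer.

Answer: 40

Derivation:
Slide right:
row 0: [64, 2, 8] -> [64, 2, 8]  score +0 (running 0)
row 1: [16, 0, 16] -> [0, 0, 32]  score +32 (running 32)
row 2: [4, 0, 4] -> [0, 0, 8]  score +8 (running 40)
Board after move:
64  2  8
 0  0 32
 0  0  8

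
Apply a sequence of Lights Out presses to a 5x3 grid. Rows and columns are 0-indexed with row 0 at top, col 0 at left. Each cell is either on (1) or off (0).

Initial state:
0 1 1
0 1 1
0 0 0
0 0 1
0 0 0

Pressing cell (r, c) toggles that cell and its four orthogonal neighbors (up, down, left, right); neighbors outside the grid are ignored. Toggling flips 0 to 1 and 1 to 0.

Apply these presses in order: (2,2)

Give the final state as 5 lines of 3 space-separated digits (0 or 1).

After press 1 at (2,2):
0 1 1
0 1 0
0 1 1
0 0 0
0 0 0

Answer: 0 1 1
0 1 0
0 1 1
0 0 0
0 0 0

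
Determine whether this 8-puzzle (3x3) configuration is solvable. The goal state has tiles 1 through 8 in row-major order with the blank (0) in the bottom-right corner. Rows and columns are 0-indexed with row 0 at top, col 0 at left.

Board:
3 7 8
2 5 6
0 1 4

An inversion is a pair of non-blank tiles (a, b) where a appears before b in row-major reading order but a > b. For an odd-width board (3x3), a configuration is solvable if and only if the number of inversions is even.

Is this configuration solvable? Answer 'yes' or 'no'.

Inversions (pairs i<j in row-major order where tile[i] > tile[j] > 0): 17
17 is odd, so the puzzle is not solvable.

Answer: no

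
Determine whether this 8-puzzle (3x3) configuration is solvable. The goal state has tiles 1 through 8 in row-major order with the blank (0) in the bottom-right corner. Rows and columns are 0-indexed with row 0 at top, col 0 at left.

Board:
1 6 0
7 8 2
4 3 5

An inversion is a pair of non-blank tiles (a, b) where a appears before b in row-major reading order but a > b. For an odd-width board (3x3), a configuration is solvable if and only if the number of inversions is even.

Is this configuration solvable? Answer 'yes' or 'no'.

Answer: no

Derivation:
Inversions (pairs i<j in row-major order where tile[i] > tile[j] > 0): 13
13 is odd, so the puzzle is not solvable.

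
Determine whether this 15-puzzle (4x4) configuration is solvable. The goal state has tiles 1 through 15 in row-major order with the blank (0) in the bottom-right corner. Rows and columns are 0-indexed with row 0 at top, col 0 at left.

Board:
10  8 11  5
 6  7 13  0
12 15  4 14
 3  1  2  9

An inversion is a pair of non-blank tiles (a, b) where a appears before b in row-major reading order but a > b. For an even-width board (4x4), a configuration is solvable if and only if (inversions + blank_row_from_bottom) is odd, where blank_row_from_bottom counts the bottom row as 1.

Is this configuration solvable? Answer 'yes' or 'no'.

Answer: yes

Derivation:
Inversions: 62
Blank is in row 1 (0-indexed from top), which is row 3 counting from the bottom (bottom = 1).
62 + 3 = 65, which is odd, so the puzzle is solvable.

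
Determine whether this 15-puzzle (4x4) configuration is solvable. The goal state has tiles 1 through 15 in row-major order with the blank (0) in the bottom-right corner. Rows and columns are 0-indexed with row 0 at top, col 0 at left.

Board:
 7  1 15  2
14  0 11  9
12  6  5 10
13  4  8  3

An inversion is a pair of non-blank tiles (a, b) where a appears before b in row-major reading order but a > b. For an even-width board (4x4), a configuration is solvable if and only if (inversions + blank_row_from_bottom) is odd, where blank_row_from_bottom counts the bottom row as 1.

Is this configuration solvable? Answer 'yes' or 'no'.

Answer: no

Derivation:
Inversions: 59
Blank is in row 1 (0-indexed from top), which is row 3 counting from the bottom (bottom = 1).
59 + 3 = 62, which is even, so the puzzle is not solvable.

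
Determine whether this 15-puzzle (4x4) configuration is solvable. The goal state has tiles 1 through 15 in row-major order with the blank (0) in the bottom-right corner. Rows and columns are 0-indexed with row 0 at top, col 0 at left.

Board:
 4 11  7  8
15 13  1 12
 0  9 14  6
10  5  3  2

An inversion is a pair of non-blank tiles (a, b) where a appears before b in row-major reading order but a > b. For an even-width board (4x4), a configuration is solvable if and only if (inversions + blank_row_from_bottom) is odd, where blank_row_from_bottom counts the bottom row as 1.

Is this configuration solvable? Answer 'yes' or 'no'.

Answer: no

Derivation:
Inversions: 64
Blank is in row 2 (0-indexed from top), which is row 2 counting from the bottom (bottom = 1).
64 + 2 = 66, which is even, so the puzzle is not solvable.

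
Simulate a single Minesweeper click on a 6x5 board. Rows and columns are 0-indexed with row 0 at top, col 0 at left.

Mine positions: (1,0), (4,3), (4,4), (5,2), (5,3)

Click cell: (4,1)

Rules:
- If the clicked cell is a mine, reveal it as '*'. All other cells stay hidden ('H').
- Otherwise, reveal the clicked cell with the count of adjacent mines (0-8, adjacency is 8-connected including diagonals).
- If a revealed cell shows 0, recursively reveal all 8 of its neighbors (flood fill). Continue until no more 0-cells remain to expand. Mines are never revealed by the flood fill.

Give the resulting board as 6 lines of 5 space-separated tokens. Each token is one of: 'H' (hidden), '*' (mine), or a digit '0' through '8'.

H H H H H
H H H H H
H H H H H
H H H H H
H 1 H H H
H H H H H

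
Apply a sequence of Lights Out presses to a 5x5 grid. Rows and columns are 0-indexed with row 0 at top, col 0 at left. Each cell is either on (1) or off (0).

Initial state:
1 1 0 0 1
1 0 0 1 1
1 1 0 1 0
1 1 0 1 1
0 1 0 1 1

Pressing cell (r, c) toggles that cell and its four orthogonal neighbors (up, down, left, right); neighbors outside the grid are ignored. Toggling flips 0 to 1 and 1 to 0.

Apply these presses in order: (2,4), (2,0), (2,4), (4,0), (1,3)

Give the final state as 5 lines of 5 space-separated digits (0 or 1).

After press 1 at (2,4):
1 1 0 0 1
1 0 0 1 0
1 1 0 0 1
1 1 0 1 0
0 1 0 1 1

After press 2 at (2,0):
1 1 0 0 1
0 0 0 1 0
0 0 0 0 1
0 1 0 1 0
0 1 0 1 1

After press 3 at (2,4):
1 1 0 0 1
0 0 0 1 1
0 0 0 1 0
0 1 0 1 1
0 1 0 1 1

After press 4 at (4,0):
1 1 0 0 1
0 0 0 1 1
0 0 0 1 0
1 1 0 1 1
1 0 0 1 1

After press 5 at (1,3):
1 1 0 1 1
0 0 1 0 0
0 0 0 0 0
1 1 0 1 1
1 0 0 1 1

Answer: 1 1 0 1 1
0 0 1 0 0
0 0 0 0 0
1 1 0 1 1
1 0 0 1 1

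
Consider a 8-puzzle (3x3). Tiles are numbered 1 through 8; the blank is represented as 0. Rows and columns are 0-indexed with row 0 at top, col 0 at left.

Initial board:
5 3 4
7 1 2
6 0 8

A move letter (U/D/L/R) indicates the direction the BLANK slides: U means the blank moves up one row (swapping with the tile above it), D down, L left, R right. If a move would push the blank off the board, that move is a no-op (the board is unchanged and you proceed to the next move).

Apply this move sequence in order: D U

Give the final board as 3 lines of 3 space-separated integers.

After move 1 (D):
5 3 4
7 1 2
6 0 8

After move 2 (U):
5 3 4
7 0 2
6 1 8

Answer: 5 3 4
7 0 2
6 1 8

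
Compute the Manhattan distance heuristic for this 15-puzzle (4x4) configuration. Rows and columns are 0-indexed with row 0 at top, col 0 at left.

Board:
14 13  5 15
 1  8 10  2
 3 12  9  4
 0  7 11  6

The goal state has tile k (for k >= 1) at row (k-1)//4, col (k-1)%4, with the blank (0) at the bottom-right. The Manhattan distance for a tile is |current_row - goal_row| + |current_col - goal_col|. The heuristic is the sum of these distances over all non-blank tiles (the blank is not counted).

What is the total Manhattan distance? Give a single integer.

Tile 14: at (0,0), goal (3,1), distance |0-3|+|0-1| = 4
Tile 13: at (0,1), goal (3,0), distance |0-3|+|1-0| = 4
Tile 5: at (0,2), goal (1,0), distance |0-1|+|2-0| = 3
Tile 15: at (0,3), goal (3,2), distance |0-3|+|3-2| = 4
Tile 1: at (1,0), goal (0,0), distance |1-0|+|0-0| = 1
Tile 8: at (1,1), goal (1,3), distance |1-1|+|1-3| = 2
Tile 10: at (1,2), goal (2,1), distance |1-2|+|2-1| = 2
Tile 2: at (1,3), goal (0,1), distance |1-0|+|3-1| = 3
Tile 3: at (2,0), goal (0,2), distance |2-0|+|0-2| = 4
Tile 12: at (2,1), goal (2,3), distance |2-2|+|1-3| = 2
Tile 9: at (2,2), goal (2,0), distance |2-2|+|2-0| = 2
Tile 4: at (2,3), goal (0,3), distance |2-0|+|3-3| = 2
Tile 7: at (3,1), goal (1,2), distance |3-1|+|1-2| = 3
Tile 11: at (3,2), goal (2,2), distance |3-2|+|2-2| = 1
Tile 6: at (3,3), goal (1,1), distance |3-1|+|3-1| = 4
Sum: 4 + 4 + 3 + 4 + 1 + 2 + 2 + 3 + 4 + 2 + 2 + 2 + 3 + 1 + 4 = 41

Answer: 41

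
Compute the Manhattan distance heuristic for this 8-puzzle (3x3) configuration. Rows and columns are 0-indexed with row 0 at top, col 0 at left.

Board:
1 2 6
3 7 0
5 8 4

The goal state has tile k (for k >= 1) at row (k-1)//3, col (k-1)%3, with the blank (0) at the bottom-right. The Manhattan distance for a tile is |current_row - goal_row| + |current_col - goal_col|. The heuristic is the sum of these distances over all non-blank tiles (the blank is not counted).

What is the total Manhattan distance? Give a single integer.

Answer: 11

Derivation:
Tile 1: (0,0)->(0,0) = 0
Tile 2: (0,1)->(0,1) = 0
Tile 6: (0,2)->(1,2) = 1
Tile 3: (1,0)->(0,2) = 3
Tile 7: (1,1)->(2,0) = 2
Tile 5: (2,0)->(1,1) = 2
Tile 8: (2,1)->(2,1) = 0
Tile 4: (2,2)->(1,0) = 3
Sum: 0 + 0 + 1 + 3 + 2 + 2 + 0 + 3 = 11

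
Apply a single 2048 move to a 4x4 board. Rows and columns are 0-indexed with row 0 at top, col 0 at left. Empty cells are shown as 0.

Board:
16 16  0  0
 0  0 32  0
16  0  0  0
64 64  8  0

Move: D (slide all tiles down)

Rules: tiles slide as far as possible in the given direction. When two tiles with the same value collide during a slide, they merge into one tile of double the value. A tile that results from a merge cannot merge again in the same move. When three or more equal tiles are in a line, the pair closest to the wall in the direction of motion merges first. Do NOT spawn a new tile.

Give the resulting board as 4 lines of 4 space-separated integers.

Answer:  0  0  0  0
 0  0  0  0
32 16 32  0
64 64  8  0

Derivation:
Slide down:
col 0: [16, 0, 16, 64] -> [0, 0, 32, 64]
col 1: [16, 0, 0, 64] -> [0, 0, 16, 64]
col 2: [0, 32, 0, 8] -> [0, 0, 32, 8]
col 3: [0, 0, 0, 0] -> [0, 0, 0, 0]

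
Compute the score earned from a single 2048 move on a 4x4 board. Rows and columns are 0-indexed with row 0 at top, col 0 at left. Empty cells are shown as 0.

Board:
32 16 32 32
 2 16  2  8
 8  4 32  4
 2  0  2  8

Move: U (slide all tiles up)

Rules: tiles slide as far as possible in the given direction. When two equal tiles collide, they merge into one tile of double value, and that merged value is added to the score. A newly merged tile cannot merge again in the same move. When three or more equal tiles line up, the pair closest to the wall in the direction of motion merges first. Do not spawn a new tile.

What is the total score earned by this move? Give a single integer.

Answer: 32

Derivation:
Slide up:
col 0: [32, 2, 8, 2] -> [32, 2, 8, 2]  score +0 (running 0)
col 1: [16, 16, 4, 0] -> [32, 4, 0, 0]  score +32 (running 32)
col 2: [32, 2, 32, 2] -> [32, 2, 32, 2]  score +0 (running 32)
col 3: [32, 8, 4, 8] -> [32, 8, 4, 8]  score +0 (running 32)
Board after move:
32 32 32 32
 2  4  2  8
 8  0 32  4
 2  0  2  8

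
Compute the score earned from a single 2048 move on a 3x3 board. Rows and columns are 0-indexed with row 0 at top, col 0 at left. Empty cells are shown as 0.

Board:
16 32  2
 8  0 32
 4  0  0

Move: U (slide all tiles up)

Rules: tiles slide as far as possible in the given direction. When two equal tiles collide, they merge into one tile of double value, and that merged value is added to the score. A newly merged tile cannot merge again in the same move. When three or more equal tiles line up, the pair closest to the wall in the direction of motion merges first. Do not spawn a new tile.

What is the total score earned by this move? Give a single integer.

Slide up:
col 0: [16, 8, 4] -> [16, 8, 4]  score +0 (running 0)
col 1: [32, 0, 0] -> [32, 0, 0]  score +0 (running 0)
col 2: [2, 32, 0] -> [2, 32, 0]  score +0 (running 0)
Board after move:
16 32  2
 8  0 32
 4  0  0

Answer: 0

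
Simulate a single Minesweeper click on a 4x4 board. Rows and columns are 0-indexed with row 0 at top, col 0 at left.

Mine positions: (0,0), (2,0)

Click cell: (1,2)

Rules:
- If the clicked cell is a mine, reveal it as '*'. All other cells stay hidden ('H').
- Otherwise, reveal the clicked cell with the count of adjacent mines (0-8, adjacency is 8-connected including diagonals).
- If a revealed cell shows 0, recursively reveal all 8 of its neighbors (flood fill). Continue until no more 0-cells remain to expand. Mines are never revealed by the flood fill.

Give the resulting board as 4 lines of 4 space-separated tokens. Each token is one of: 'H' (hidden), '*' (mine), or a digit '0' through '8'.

H 1 0 0
H 2 0 0
H 1 0 0
H 1 0 0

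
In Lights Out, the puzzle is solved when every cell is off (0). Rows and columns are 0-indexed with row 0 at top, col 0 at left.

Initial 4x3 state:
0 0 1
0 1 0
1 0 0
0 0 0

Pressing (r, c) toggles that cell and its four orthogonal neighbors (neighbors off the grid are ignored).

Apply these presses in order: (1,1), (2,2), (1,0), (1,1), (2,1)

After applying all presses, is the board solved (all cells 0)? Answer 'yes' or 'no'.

Answer: no

Derivation:
After press 1 at (1,1):
0 1 1
1 0 1
1 1 0
0 0 0

After press 2 at (2,2):
0 1 1
1 0 0
1 0 1
0 0 1

After press 3 at (1,0):
1 1 1
0 1 0
0 0 1
0 0 1

After press 4 at (1,1):
1 0 1
1 0 1
0 1 1
0 0 1

After press 5 at (2,1):
1 0 1
1 1 1
1 0 0
0 1 1

Lights still on: 8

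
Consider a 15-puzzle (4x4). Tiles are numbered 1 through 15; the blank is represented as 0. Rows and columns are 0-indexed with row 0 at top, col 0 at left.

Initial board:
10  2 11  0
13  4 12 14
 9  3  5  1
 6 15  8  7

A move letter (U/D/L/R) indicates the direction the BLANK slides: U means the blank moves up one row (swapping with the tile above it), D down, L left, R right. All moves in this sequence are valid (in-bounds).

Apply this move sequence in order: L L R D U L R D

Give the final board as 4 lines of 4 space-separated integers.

After move 1 (L):
10  2  0 11
13  4 12 14
 9  3  5  1
 6 15  8  7

After move 2 (L):
10  0  2 11
13  4 12 14
 9  3  5  1
 6 15  8  7

After move 3 (R):
10  2  0 11
13  4 12 14
 9  3  5  1
 6 15  8  7

After move 4 (D):
10  2 12 11
13  4  0 14
 9  3  5  1
 6 15  8  7

After move 5 (U):
10  2  0 11
13  4 12 14
 9  3  5  1
 6 15  8  7

After move 6 (L):
10  0  2 11
13  4 12 14
 9  3  5  1
 6 15  8  7

After move 7 (R):
10  2  0 11
13  4 12 14
 9  3  5  1
 6 15  8  7

After move 8 (D):
10  2 12 11
13  4  0 14
 9  3  5  1
 6 15  8  7

Answer: 10  2 12 11
13  4  0 14
 9  3  5  1
 6 15  8  7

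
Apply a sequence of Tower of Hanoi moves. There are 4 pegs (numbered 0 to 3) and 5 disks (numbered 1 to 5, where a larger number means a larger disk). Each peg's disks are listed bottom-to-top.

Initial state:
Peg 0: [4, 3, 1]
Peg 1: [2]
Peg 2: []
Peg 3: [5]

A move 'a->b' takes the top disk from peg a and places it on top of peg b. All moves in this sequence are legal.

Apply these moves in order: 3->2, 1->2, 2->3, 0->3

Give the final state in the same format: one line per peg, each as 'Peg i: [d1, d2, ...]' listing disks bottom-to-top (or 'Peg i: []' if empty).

Answer: Peg 0: [4, 3]
Peg 1: []
Peg 2: [5]
Peg 3: [2, 1]

Derivation:
After move 1 (3->2):
Peg 0: [4, 3, 1]
Peg 1: [2]
Peg 2: [5]
Peg 3: []

After move 2 (1->2):
Peg 0: [4, 3, 1]
Peg 1: []
Peg 2: [5, 2]
Peg 3: []

After move 3 (2->3):
Peg 0: [4, 3, 1]
Peg 1: []
Peg 2: [5]
Peg 3: [2]

After move 4 (0->3):
Peg 0: [4, 3]
Peg 1: []
Peg 2: [5]
Peg 3: [2, 1]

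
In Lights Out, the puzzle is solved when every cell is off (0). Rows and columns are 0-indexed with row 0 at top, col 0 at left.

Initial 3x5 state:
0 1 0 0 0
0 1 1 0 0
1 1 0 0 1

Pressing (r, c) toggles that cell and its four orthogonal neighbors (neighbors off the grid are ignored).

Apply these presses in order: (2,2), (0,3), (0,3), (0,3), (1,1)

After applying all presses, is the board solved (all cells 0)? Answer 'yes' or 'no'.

Answer: no

Derivation:
After press 1 at (2,2):
0 1 0 0 0
0 1 0 0 0
1 0 1 1 1

After press 2 at (0,3):
0 1 1 1 1
0 1 0 1 0
1 0 1 1 1

After press 3 at (0,3):
0 1 0 0 0
0 1 0 0 0
1 0 1 1 1

After press 4 at (0,3):
0 1 1 1 1
0 1 0 1 0
1 0 1 1 1

After press 5 at (1,1):
0 0 1 1 1
1 0 1 1 0
1 1 1 1 1

Lights still on: 11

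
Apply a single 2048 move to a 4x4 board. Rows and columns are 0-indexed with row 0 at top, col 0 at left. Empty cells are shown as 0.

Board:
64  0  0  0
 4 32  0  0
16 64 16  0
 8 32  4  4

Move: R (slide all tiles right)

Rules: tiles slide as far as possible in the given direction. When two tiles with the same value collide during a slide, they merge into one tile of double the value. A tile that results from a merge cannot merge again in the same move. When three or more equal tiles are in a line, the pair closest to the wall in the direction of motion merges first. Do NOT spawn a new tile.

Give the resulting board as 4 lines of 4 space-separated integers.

Answer:  0  0  0 64
 0  0  4 32
 0 16 64 16
 0  8 32  8

Derivation:
Slide right:
row 0: [64, 0, 0, 0] -> [0, 0, 0, 64]
row 1: [4, 32, 0, 0] -> [0, 0, 4, 32]
row 2: [16, 64, 16, 0] -> [0, 16, 64, 16]
row 3: [8, 32, 4, 4] -> [0, 8, 32, 8]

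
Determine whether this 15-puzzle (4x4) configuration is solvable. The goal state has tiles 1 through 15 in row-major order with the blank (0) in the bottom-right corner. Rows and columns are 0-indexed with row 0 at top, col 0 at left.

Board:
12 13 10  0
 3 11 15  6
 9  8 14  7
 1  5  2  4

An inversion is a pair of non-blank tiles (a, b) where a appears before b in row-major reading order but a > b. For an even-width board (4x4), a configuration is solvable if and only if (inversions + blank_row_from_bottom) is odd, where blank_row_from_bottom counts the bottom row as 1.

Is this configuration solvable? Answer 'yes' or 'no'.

Answer: no

Derivation:
Inversions: 76
Blank is in row 0 (0-indexed from top), which is row 4 counting from the bottom (bottom = 1).
76 + 4 = 80, which is even, so the puzzle is not solvable.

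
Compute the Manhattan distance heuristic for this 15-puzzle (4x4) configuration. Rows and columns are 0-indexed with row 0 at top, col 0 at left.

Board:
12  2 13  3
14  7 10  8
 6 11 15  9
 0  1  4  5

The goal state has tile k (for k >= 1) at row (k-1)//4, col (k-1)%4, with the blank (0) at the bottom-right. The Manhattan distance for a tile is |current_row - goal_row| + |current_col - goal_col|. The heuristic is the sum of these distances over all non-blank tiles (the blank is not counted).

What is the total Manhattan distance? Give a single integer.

Tile 12: (0,0)->(2,3) = 5
Tile 2: (0,1)->(0,1) = 0
Tile 13: (0,2)->(3,0) = 5
Tile 3: (0,3)->(0,2) = 1
Tile 14: (1,0)->(3,1) = 3
Tile 7: (1,1)->(1,2) = 1
Tile 10: (1,2)->(2,1) = 2
Tile 8: (1,3)->(1,3) = 0
Tile 6: (2,0)->(1,1) = 2
Tile 11: (2,1)->(2,2) = 1
Tile 15: (2,2)->(3,2) = 1
Tile 9: (2,3)->(2,0) = 3
Tile 1: (3,1)->(0,0) = 4
Tile 4: (3,2)->(0,3) = 4
Tile 5: (3,3)->(1,0) = 5
Sum: 5 + 0 + 5 + 1 + 3 + 1 + 2 + 0 + 2 + 1 + 1 + 3 + 4 + 4 + 5 = 37

Answer: 37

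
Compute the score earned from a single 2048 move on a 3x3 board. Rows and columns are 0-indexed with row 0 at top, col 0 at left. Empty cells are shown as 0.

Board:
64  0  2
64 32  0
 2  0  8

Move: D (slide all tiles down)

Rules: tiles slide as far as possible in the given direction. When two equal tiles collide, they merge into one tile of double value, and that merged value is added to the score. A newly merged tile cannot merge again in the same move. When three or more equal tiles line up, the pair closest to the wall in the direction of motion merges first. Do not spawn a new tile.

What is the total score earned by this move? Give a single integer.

Answer: 128

Derivation:
Slide down:
col 0: [64, 64, 2] -> [0, 128, 2]  score +128 (running 128)
col 1: [0, 32, 0] -> [0, 0, 32]  score +0 (running 128)
col 2: [2, 0, 8] -> [0, 2, 8]  score +0 (running 128)
Board after move:
  0   0   0
128   0   2
  2  32   8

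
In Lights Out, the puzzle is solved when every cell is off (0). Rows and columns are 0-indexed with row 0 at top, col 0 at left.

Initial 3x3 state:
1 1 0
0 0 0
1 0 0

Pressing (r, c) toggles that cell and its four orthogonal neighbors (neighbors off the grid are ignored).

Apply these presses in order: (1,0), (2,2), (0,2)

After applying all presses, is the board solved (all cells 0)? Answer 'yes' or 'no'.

After press 1 at (1,0):
0 1 0
1 1 0
0 0 0

After press 2 at (2,2):
0 1 0
1 1 1
0 1 1

After press 3 at (0,2):
0 0 1
1 1 0
0 1 1

Lights still on: 5

Answer: no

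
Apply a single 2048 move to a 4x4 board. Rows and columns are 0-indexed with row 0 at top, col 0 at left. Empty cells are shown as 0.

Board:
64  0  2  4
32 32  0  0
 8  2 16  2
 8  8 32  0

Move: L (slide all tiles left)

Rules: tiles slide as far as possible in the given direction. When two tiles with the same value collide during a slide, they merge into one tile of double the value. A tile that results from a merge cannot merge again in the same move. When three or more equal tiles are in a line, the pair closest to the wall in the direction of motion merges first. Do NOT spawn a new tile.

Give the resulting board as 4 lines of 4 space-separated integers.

Answer: 64  2  4  0
64  0  0  0
 8  2 16  2
16 32  0  0

Derivation:
Slide left:
row 0: [64, 0, 2, 4] -> [64, 2, 4, 0]
row 1: [32, 32, 0, 0] -> [64, 0, 0, 0]
row 2: [8, 2, 16, 2] -> [8, 2, 16, 2]
row 3: [8, 8, 32, 0] -> [16, 32, 0, 0]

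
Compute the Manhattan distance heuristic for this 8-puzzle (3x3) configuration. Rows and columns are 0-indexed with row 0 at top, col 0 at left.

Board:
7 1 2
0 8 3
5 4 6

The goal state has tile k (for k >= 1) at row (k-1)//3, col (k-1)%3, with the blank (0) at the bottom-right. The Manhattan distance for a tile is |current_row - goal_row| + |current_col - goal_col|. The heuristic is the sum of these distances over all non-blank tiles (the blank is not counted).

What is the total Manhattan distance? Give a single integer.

Answer: 11

Derivation:
Tile 7: at (0,0), goal (2,0), distance |0-2|+|0-0| = 2
Tile 1: at (0,1), goal (0,0), distance |0-0|+|1-0| = 1
Tile 2: at (0,2), goal (0,1), distance |0-0|+|2-1| = 1
Tile 8: at (1,1), goal (2,1), distance |1-2|+|1-1| = 1
Tile 3: at (1,2), goal (0,2), distance |1-0|+|2-2| = 1
Tile 5: at (2,0), goal (1,1), distance |2-1|+|0-1| = 2
Tile 4: at (2,1), goal (1,0), distance |2-1|+|1-0| = 2
Tile 6: at (2,2), goal (1,2), distance |2-1|+|2-2| = 1
Sum: 2 + 1 + 1 + 1 + 1 + 2 + 2 + 1 = 11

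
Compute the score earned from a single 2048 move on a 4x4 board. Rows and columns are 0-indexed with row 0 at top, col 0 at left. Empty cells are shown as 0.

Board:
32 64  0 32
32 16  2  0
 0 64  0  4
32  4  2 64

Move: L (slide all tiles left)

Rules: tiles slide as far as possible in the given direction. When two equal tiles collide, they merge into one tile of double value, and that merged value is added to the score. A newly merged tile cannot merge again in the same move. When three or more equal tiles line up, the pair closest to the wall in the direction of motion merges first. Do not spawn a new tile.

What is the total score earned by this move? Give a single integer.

Slide left:
row 0: [32, 64, 0, 32] -> [32, 64, 32, 0]  score +0 (running 0)
row 1: [32, 16, 2, 0] -> [32, 16, 2, 0]  score +0 (running 0)
row 2: [0, 64, 0, 4] -> [64, 4, 0, 0]  score +0 (running 0)
row 3: [32, 4, 2, 64] -> [32, 4, 2, 64]  score +0 (running 0)
Board after move:
32 64 32  0
32 16  2  0
64  4  0  0
32  4  2 64

Answer: 0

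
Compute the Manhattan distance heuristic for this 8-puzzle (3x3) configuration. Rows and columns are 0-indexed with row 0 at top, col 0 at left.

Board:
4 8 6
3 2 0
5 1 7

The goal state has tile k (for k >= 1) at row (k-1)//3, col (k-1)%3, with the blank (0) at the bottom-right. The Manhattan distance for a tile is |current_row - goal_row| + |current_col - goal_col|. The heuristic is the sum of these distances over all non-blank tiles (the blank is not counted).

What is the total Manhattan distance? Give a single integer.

Tile 4: (0,0)->(1,0) = 1
Tile 8: (0,1)->(2,1) = 2
Tile 6: (0,2)->(1,2) = 1
Tile 3: (1,0)->(0,2) = 3
Tile 2: (1,1)->(0,1) = 1
Tile 5: (2,0)->(1,1) = 2
Tile 1: (2,1)->(0,0) = 3
Tile 7: (2,2)->(2,0) = 2
Sum: 1 + 2 + 1 + 3 + 1 + 2 + 3 + 2 = 15

Answer: 15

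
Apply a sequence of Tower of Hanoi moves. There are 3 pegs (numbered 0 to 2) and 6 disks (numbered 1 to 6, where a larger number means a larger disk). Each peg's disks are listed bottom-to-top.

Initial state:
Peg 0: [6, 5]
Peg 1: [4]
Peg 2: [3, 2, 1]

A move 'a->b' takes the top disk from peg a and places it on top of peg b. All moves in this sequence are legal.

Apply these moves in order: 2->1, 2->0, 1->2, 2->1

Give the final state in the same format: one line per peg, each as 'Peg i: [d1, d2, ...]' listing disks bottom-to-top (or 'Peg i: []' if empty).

After move 1 (2->1):
Peg 0: [6, 5]
Peg 1: [4, 1]
Peg 2: [3, 2]

After move 2 (2->0):
Peg 0: [6, 5, 2]
Peg 1: [4, 1]
Peg 2: [3]

After move 3 (1->2):
Peg 0: [6, 5, 2]
Peg 1: [4]
Peg 2: [3, 1]

After move 4 (2->1):
Peg 0: [6, 5, 2]
Peg 1: [4, 1]
Peg 2: [3]

Answer: Peg 0: [6, 5, 2]
Peg 1: [4, 1]
Peg 2: [3]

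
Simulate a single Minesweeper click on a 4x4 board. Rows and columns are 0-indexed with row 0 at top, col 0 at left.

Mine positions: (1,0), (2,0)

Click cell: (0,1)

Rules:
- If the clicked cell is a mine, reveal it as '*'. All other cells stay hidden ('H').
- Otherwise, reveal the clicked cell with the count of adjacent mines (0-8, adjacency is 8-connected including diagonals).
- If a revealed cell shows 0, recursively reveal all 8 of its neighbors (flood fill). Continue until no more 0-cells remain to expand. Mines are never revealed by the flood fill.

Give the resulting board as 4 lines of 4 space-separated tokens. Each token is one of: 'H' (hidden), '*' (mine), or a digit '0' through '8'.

H 1 H H
H H H H
H H H H
H H H H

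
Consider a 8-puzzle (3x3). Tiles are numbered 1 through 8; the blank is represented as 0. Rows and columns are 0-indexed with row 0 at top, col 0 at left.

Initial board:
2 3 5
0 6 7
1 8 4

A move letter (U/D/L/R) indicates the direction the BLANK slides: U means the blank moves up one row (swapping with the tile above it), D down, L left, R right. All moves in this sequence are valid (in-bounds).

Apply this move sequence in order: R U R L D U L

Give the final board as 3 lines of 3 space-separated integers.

Answer: 0 2 5
6 3 7
1 8 4

Derivation:
After move 1 (R):
2 3 5
6 0 7
1 8 4

After move 2 (U):
2 0 5
6 3 7
1 8 4

After move 3 (R):
2 5 0
6 3 7
1 8 4

After move 4 (L):
2 0 5
6 3 7
1 8 4

After move 5 (D):
2 3 5
6 0 7
1 8 4

After move 6 (U):
2 0 5
6 3 7
1 8 4

After move 7 (L):
0 2 5
6 3 7
1 8 4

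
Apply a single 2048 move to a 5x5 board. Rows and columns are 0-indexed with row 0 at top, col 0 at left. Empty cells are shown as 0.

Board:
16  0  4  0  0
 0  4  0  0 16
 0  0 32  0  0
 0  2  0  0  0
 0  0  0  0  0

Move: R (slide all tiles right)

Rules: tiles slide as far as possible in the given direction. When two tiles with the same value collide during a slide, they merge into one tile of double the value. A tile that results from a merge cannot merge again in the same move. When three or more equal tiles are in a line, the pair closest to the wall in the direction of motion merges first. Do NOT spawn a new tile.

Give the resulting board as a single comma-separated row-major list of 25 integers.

Slide right:
row 0: [16, 0, 4, 0, 0] -> [0, 0, 0, 16, 4]
row 1: [0, 4, 0, 0, 16] -> [0, 0, 0, 4, 16]
row 2: [0, 0, 32, 0, 0] -> [0, 0, 0, 0, 32]
row 3: [0, 2, 0, 0, 0] -> [0, 0, 0, 0, 2]
row 4: [0, 0, 0, 0, 0] -> [0, 0, 0, 0, 0]

Answer: 0, 0, 0, 16, 4, 0, 0, 0, 4, 16, 0, 0, 0, 0, 32, 0, 0, 0, 0, 2, 0, 0, 0, 0, 0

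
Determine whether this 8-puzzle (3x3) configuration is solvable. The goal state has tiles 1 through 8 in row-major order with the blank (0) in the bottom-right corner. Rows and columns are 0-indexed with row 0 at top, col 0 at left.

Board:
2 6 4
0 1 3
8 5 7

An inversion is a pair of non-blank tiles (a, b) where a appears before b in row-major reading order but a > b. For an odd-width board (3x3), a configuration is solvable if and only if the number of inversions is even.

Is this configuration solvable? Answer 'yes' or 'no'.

Answer: no

Derivation:
Inversions (pairs i<j in row-major order where tile[i] > tile[j] > 0): 9
9 is odd, so the puzzle is not solvable.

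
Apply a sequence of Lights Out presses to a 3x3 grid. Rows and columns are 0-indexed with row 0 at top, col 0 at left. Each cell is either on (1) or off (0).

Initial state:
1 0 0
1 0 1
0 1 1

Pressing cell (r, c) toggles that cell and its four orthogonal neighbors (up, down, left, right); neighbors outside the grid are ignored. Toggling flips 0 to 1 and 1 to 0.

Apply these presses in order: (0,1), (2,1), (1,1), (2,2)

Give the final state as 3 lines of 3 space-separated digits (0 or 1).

After press 1 at (0,1):
0 1 1
1 1 1
0 1 1

After press 2 at (2,1):
0 1 1
1 0 1
1 0 0

After press 3 at (1,1):
0 0 1
0 1 0
1 1 0

After press 4 at (2,2):
0 0 1
0 1 1
1 0 1

Answer: 0 0 1
0 1 1
1 0 1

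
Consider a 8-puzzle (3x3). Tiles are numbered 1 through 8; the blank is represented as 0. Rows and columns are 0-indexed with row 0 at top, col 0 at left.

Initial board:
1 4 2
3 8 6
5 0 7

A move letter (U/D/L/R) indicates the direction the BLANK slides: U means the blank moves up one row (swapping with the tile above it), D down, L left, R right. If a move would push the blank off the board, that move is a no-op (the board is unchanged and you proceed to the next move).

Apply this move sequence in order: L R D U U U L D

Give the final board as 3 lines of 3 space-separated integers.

After move 1 (L):
1 4 2
3 8 6
0 5 7

After move 2 (R):
1 4 2
3 8 6
5 0 7

After move 3 (D):
1 4 2
3 8 6
5 0 7

After move 4 (U):
1 4 2
3 0 6
5 8 7

After move 5 (U):
1 0 2
3 4 6
5 8 7

After move 6 (U):
1 0 2
3 4 6
5 8 7

After move 7 (L):
0 1 2
3 4 6
5 8 7

After move 8 (D):
3 1 2
0 4 6
5 8 7

Answer: 3 1 2
0 4 6
5 8 7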